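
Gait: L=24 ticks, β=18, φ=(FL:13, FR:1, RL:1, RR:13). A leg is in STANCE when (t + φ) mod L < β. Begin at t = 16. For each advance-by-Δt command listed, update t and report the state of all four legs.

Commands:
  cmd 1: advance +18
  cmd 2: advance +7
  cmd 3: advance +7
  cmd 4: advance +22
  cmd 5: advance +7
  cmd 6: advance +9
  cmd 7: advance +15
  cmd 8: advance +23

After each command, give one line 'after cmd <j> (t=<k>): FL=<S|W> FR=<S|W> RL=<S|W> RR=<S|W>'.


after cmd 1 (t=34): FL=W FR=S RL=S RR=W
after cmd 2 (t=41): FL=S FR=W RL=W RR=S
after cmd 3 (t=48): FL=S FR=S RL=S RR=S
after cmd 4 (t=70): FL=S FR=W RL=W RR=S
after cmd 5 (t=77): FL=W FR=S RL=S RR=W
after cmd 6 (t=86): FL=S FR=S RL=S RR=S
after cmd 7 (t=101): FL=W FR=S RL=S RR=W
after cmd 8 (t=124): FL=S FR=S RL=S RR=S

start t=16: FL=S FR=S RL=S RR=S
cmd 1: advance +18 → t=34, phase=(23,11,11,23) → FL=W FR=S RL=S RR=W
cmd 2: advance +7 → t=41, phase=(6,18,18,6) → FL=S FR=W RL=W RR=S
cmd 3: advance +7 → t=48, phase=(13,1,1,13) → FL=S FR=S RL=S RR=S
cmd 4: advance +22 → t=70, phase=(11,23,23,11) → FL=S FR=W RL=W RR=S
cmd 5: advance +7 → t=77, phase=(18,6,6,18) → FL=W FR=S RL=S RR=W
cmd 6: advance +9 → t=86, phase=(3,15,15,3) → FL=S FR=S RL=S RR=S
cmd 7: advance +15 → t=101, phase=(18,6,6,18) → FL=W FR=S RL=S RR=W
cmd 8: advance +23 → t=124, phase=(17,5,5,17) → FL=S FR=S RL=S RR=S


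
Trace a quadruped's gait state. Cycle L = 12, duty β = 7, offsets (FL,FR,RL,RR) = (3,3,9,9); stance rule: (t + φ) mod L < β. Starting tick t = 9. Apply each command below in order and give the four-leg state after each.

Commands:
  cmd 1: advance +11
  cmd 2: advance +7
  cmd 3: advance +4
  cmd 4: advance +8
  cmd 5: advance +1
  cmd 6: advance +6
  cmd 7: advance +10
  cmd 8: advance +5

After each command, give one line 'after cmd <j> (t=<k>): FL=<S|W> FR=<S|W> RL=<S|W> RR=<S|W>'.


after cmd 1 (t=20): FL=W FR=W RL=S RR=S
after cmd 2 (t=27): FL=S FR=S RL=S RR=S
after cmd 3 (t=31): FL=W FR=W RL=S RR=S
after cmd 4 (t=39): FL=S FR=S RL=S RR=S
after cmd 5 (t=40): FL=W FR=W RL=S RR=S
after cmd 6 (t=46): FL=S FR=S RL=W RR=W
after cmd 7 (t=56): FL=W FR=W RL=S RR=S
after cmd 8 (t=61): FL=S FR=S RL=W RR=W

start t=9: FL=S FR=S RL=S RR=S
cmd 1: advance +11 → t=20, phase=(11,11,5,5) → FL=W FR=W RL=S RR=S
cmd 2: advance +7 → t=27, phase=(6,6,0,0) → FL=S FR=S RL=S RR=S
cmd 3: advance +4 → t=31, phase=(10,10,4,4) → FL=W FR=W RL=S RR=S
cmd 4: advance +8 → t=39, phase=(6,6,0,0) → FL=S FR=S RL=S RR=S
cmd 5: advance +1 → t=40, phase=(7,7,1,1) → FL=W FR=W RL=S RR=S
cmd 6: advance +6 → t=46, phase=(1,1,7,7) → FL=S FR=S RL=W RR=W
cmd 7: advance +10 → t=56, phase=(11,11,5,5) → FL=W FR=W RL=S RR=S
cmd 8: advance +5 → t=61, phase=(4,4,10,10) → FL=S FR=S RL=W RR=W


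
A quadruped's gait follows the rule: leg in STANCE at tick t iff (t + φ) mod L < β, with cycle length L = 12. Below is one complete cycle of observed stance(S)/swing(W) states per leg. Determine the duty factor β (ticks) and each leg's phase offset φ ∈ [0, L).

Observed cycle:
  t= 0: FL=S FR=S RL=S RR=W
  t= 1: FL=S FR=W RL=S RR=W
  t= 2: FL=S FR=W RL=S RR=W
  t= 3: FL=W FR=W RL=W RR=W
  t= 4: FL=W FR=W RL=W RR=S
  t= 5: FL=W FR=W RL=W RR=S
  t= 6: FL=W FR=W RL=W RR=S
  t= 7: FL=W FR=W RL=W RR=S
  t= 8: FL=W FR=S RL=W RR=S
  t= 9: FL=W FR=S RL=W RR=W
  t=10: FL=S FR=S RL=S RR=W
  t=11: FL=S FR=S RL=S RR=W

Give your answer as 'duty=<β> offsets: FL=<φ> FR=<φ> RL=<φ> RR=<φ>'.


duty β = stance ticks per leg = 5
FL: stance ticks = 5; W→S at t=10 → φ=2
FR: stance ticks = 5; W→S at t=8 → φ=4
RL: stance ticks = 5; W→S at t=10 → φ=2
RR: stance ticks = 5; W→S at t=4 → φ=8

duty=5 offsets: FL=2 FR=4 RL=2 RR=8


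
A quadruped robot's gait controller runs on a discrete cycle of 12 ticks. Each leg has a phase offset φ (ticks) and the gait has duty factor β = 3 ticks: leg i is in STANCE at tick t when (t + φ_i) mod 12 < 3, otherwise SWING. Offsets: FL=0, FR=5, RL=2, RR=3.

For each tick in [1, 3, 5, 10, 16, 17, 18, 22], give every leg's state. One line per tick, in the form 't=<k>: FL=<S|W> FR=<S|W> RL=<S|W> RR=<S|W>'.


t=1: FL=S FR=W RL=W RR=W
t=3: FL=W FR=W RL=W RR=W
t=5: FL=W FR=W RL=W RR=W
t=10: FL=W FR=W RL=S RR=S
t=16: FL=W FR=W RL=W RR=W
t=17: FL=W FR=W RL=W RR=W
t=18: FL=W FR=W RL=W RR=W
t=22: FL=W FR=W RL=S RR=S

t=1: phase=(1,6,3,4) vs β=3 → FL=S FR=W RL=W RR=W
t=3: phase=(3,8,5,6) vs β=3 → FL=W FR=W RL=W RR=W
t=5: phase=(5,10,7,8) vs β=3 → FL=W FR=W RL=W RR=W
t=10: phase=(10,3,0,1) vs β=3 → FL=W FR=W RL=S RR=S
t=16: phase=(4,9,6,7) vs β=3 → FL=W FR=W RL=W RR=W
t=17: phase=(5,10,7,8) vs β=3 → FL=W FR=W RL=W RR=W
t=18: phase=(6,11,8,9) vs β=3 → FL=W FR=W RL=W RR=W
t=22: phase=(10,3,0,1) vs β=3 → FL=W FR=W RL=S RR=S


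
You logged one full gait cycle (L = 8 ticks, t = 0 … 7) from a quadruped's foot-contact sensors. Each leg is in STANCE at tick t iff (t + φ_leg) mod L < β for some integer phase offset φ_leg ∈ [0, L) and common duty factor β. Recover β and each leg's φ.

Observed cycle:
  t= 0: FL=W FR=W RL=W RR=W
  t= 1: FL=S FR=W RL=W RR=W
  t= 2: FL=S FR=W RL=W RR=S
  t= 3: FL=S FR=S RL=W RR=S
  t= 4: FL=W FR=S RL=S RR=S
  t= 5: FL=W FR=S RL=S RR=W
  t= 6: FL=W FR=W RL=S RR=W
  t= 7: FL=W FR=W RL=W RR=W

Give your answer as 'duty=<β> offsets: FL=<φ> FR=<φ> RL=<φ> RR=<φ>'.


duty β = stance ticks per leg = 3
FL: stance ticks = 3; W→S at t=1 → φ=7
FR: stance ticks = 3; W→S at t=3 → φ=5
RL: stance ticks = 3; W→S at t=4 → φ=4
RR: stance ticks = 3; W→S at t=2 → φ=6

duty=3 offsets: FL=7 FR=5 RL=4 RR=6


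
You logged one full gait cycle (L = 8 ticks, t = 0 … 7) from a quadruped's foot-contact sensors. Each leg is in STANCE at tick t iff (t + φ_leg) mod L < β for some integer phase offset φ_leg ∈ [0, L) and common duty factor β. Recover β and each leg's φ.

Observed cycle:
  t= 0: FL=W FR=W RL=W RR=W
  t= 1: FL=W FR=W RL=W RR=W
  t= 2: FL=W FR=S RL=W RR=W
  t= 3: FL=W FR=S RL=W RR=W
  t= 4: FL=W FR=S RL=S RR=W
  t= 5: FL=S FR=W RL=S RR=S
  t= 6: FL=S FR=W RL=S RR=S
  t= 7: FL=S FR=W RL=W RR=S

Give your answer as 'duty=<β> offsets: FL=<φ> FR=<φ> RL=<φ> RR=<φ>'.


duty=3 offsets: FL=3 FR=6 RL=4 RR=3

duty β = stance ticks per leg = 3
FL: stance ticks = 3; W→S at t=5 → φ=3
FR: stance ticks = 3; W→S at t=2 → φ=6
RL: stance ticks = 3; W→S at t=4 → φ=4
RR: stance ticks = 3; W→S at t=5 → φ=3


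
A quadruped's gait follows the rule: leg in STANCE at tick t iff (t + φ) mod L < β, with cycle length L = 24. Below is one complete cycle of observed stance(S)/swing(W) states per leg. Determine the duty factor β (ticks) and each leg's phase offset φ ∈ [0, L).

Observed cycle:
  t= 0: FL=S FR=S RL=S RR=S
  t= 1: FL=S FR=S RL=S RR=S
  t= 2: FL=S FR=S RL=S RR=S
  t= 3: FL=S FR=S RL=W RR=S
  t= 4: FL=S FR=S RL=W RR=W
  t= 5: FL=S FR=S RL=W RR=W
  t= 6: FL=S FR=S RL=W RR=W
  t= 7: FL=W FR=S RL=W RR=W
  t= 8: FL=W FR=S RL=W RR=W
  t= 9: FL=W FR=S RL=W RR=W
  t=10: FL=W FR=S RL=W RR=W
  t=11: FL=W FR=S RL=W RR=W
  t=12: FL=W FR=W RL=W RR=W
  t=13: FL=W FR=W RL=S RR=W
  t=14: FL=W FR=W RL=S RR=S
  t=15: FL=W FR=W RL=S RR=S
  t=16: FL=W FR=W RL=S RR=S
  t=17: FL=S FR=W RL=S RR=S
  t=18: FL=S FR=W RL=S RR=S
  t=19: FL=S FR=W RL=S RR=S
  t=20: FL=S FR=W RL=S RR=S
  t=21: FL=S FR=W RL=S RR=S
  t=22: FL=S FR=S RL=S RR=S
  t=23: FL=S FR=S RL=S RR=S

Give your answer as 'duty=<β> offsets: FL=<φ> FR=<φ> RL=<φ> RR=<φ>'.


duty β = stance ticks per leg = 14
FL: stance ticks = 14; W→S at t=17 → φ=7
FR: stance ticks = 14; W→S at t=22 → φ=2
RL: stance ticks = 14; W→S at t=13 → φ=11
RR: stance ticks = 14; W→S at t=14 → φ=10

duty=14 offsets: FL=7 FR=2 RL=11 RR=10


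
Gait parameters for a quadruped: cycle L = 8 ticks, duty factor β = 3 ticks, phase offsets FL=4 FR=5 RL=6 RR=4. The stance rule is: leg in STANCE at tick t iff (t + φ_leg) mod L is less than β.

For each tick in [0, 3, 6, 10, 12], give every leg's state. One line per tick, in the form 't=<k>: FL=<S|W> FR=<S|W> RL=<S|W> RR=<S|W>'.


t=0: phase=(4,5,6,4) vs β=3 → FL=W FR=W RL=W RR=W
t=3: phase=(7,0,1,7) vs β=3 → FL=W FR=S RL=S RR=W
t=6: phase=(2,3,4,2) vs β=3 → FL=S FR=W RL=W RR=S
t=10: phase=(6,7,0,6) vs β=3 → FL=W FR=W RL=S RR=W
t=12: phase=(0,1,2,0) vs β=3 → FL=S FR=S RL=S RR=S

t=0: FL=W FR=W RL=W RR=W
t=3: FL=W FR=S RL=S RR=W
t=6: FL=S FR=W RL=W RR=S
t=10: FL=W FR=W RL=S RR=W
t=12: FL=S FR=S RL=S RR=S


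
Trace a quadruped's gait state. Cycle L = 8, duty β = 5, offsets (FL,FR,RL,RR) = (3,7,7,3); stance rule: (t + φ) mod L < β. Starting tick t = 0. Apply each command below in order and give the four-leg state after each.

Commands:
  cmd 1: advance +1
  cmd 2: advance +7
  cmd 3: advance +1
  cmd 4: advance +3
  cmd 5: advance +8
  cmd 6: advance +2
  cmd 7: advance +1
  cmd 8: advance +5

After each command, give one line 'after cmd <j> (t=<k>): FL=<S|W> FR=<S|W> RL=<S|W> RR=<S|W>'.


after cmd 1 (t=1): FL=S FR=S RL=S RR=S
after cmd 2 (t=8): FL=S FR=W RL=W RR=S
after cmd 3 (t=9): FL=S FR=S RL=S RR=S
after cmd 4 (t=12): FL=W FR=S RL=S RR=W
after cmd 5 (t=20): FL=W FR=S RL=S RR=W
after cmd 6 (t=22): FL=S FR=W RL=W RR=S
after cmd 7 (t=23): FL=S FR=W RL=W RR=S
after cmd 8 (t=28): FL=W FR=S RL=S RR=W

start t=0: FL=S FR=W RL=W RR=S
cmd 1: advance +1 → t=1, phase=(4,0,0,4) → FL=S FR=S RL=S RR=S
cmd 2: advance +7 → t=8, phase=(3,7,7,3) → FL=S FR=W RL=W RR=S
cmd 3: advance +1 → t=9, phase=(4,0,0,4) → FL=S FR=S RL=S RR=S
cmd 4: advance +3 → t=12, phase=(7,3,3,7) → FL=W FR=S RL=S RR=W
cmd 5: advance +8 → t=20, phase=(7,3,3,7) → FL=W FR=S RL=S RR=W
cmd 6: advance +2 → t=22, phase=(1,5,5,1) → FL=S FR=W RL=W RR=S
cmd 7: advance +1 → t=23, phase=(2,6,6,2) → FL=S FR=W RL=W RR=S
cmd 8: advance +5 → t=28, phase=(7,3,3,7) → FL=W FR=S RL=S RR=W


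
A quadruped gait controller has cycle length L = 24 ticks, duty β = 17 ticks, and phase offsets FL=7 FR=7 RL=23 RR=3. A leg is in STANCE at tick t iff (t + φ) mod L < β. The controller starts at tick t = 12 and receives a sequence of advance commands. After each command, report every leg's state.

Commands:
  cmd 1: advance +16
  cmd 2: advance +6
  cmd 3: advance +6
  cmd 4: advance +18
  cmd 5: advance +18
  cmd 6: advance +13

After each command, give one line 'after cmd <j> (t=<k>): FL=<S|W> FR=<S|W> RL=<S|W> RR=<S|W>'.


start t=12: FL=W FR=W RL=S RR=S
cmd 1: advance +16 → t=28, phase=(11,11,3,7) → FL=S FR=S RL=S RR=S
cmd 2: advance +6 → t=34, phase=(17,17,9,13) → FL=W FR=W RL=S RR=S
cmd 3: advance +6 → t=40, phase=(23,23,15,19) → FL=W FR=W RL=S RR=W
cmd 4: advance +18 → t=58, phase=(17,17,9,13) → FL=W FR=W RL=S RR=S
cmd 5: advance +18 → t=76, phase=(11,11,3,7) → FL=S FR=S RL=S RR=S
cmd 6: advance +13 → t=89, phase=(0,0,16,20) → FL=S FR=S RL=S RR=W

after cmd 1 (t=28): FL=S FR=S RL=S RR=S
after cmd 2 (t=34): FL=W FR=W RL=S RR=S
after cmd 3 (t=40): FL=W FR=W RL=S RR=W
after cmd 4 (t=58): FL=W FR=W RL=S RR=S
after cmd 5 (t=76): FL=S FR=S RL=S RR=S
after cmd 6 (t=89): FL=S FR=S RL=S RR=W


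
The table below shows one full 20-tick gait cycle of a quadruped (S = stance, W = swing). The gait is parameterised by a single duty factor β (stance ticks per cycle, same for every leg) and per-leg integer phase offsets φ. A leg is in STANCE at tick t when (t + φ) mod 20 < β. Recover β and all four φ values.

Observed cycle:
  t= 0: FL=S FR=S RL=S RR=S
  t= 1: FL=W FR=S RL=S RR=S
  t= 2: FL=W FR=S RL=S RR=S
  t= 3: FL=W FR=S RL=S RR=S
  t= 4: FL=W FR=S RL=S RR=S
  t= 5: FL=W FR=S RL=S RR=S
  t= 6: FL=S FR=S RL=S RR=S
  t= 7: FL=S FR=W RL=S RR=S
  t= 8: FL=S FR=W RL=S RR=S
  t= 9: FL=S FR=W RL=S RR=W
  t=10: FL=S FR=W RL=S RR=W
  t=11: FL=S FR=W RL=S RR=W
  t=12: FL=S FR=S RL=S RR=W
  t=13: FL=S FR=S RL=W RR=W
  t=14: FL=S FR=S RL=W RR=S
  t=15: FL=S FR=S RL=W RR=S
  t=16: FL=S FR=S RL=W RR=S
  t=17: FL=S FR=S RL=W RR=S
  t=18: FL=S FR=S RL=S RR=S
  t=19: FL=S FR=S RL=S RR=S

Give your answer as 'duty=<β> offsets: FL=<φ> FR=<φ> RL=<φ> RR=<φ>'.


duty β = stance ticks per leg = 15
FL: stance ticks = 15; W→S at t=6 → φ=14
FR: stance ticks = 15; W→S at t=12 → φ=8
RL: stance ticks = 15; W→S at t=18 → φ=2
RR: stance ticks = 15; W→S at t=14 → φ=6

duty=15 offsets: FL=14 FR=8 RL=2 RR=6


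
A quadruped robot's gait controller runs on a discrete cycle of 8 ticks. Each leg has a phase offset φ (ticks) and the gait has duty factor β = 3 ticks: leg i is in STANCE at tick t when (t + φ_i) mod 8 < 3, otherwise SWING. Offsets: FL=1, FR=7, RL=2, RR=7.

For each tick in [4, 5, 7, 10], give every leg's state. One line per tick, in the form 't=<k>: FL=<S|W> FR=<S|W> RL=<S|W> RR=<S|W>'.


t=4: phase=(5,3,6,3) vs β=3 → FL=W FR=W RL=W RR=W
t=5: phase=(6,4,7,4) vs β=3 → FL=W FR=W RL=W RR=W
t=7: phase=(0,6,1,6) vs β=3 → FL=S FR=W RL=S RR=W
t=10: phase=(3,1,4,1) vs β=3 → FL=W FR=S RL=W RR=S

t=4: FL=W FR=W RL=W RR=W
t=5: FL=W FR=W RL=W RR=W
t=7: FL=S FR=W RL=S RR=W
t=10: FL=W FR=S RL=W RR=S


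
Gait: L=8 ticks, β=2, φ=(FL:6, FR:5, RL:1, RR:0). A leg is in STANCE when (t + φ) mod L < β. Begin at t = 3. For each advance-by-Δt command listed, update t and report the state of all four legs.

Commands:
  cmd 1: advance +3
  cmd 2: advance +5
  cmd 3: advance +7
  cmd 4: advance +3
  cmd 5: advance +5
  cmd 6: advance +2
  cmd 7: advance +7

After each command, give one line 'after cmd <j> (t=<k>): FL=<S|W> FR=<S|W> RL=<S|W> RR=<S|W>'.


after cmd 1 (t=6): FL=W FR=W RL=W RR=W
after cmd 2 (t=11): FL=S FR=S RL=W RR=W
after cmd 3 (t=18): FL=S FR=W RL=W RR=W
after cmd 4 (t=21): FL=W FR=W RL=W RR=W
after cmd 5 (t=26): FL=S FR=W RL=W RR=W
after cmd 6 (t=28): FL=W FR=S RL=W RR=W
after cmd 7 (t=35): FL=S FR=S RL=W RR=W

start t=3: FL=S FR=S RL=W RR=W
cmd 1: advance +3 → t=6, phase=(4,3,7,6) → FL=W FR=W RL=W RR=W
cmd 2: advance +5 → t=11, phase=(1,0,4,3) → FL=S FR=S RL=W RR=W
cmd 3: advance +7 → t=18, phase=(0,7,3,2) → FL=S FR=W RL=W RR=W
cmd 4: advance +3 → t=21, phase=(3,2,6,5) → FL=W FR=W RL=W RR=W
cmd 5: advance +5 → t=26, phase=(0,7,3,2) → FL=S FR=W RL=W RR=W
cmd 6: advance +2 → t=28, phase=(2,1,5,4) → FL=W FR=S RL=W RR=W
cmd 7: advance +7 → t=35, phase=(1,0,4,3) → FL=S FR=S RL=W RR=W


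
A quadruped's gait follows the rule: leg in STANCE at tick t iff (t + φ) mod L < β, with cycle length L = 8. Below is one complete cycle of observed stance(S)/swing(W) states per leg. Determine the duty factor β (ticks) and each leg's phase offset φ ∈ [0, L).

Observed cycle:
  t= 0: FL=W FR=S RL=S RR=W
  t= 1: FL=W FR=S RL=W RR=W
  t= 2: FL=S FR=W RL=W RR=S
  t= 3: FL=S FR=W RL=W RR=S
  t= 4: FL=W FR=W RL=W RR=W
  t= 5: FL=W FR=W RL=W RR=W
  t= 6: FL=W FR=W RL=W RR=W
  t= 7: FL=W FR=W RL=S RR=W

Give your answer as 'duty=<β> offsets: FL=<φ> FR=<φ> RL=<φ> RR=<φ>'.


duty=2 offsets: FL=6 FR=0 RL=1 RR=6

duty β = stance ticks per leg = 2
FL: stance ticks = 2; W→S at t=2 → φ=6
FR: stance ticks = 2; W→S at t=0 → φ=0
RL: stance ticks = 2; W→S at t=7 → φ=1
RR: stance ticks = 2; W→S at t=2 → φ=6


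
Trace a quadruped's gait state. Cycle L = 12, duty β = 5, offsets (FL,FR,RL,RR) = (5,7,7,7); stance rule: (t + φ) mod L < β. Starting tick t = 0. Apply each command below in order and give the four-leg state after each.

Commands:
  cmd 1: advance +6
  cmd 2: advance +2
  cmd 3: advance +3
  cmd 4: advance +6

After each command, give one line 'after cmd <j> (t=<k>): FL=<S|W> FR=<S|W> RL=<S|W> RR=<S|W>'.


start t=0: FL=W FR=W RL=W RR=W
cmd 1: advance +6 → t=6, phase=(11,1,1,1) → FL=W FR=S RL=S RR=S
cmd 2: advance +2 → t=8, phase=(1,3,3,3) → FL=S FR=S RL=S RR=S
cmd 3: advance +3 → t=11, phase=(4,6,6,6) → FL=S FR=W RL=W RR=W
cmd 4: advance +6 → t=17, phase=(10,0,0,0) → FL=W FR=S RL=S RR=S

after cmd 1 (t=6): FL=W FR=S RL=S RR=S
after cmd 2 (t=8): FL=S FR=S RL=S RR=S
after cmd 3 (t=11): FL=S FR=W RL=W RR=W
after cmd 4 (t=17): FL=W FR=S RL=S RR=S


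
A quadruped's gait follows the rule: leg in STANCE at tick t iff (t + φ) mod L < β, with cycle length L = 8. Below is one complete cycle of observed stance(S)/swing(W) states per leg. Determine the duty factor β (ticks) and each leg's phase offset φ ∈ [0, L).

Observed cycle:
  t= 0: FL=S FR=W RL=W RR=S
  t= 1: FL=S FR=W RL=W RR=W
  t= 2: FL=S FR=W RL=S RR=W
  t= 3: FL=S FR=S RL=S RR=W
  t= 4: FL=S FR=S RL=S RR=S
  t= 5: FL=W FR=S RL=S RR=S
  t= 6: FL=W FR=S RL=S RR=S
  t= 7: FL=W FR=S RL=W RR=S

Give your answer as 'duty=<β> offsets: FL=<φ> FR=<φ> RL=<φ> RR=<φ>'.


duty=5 offsets: FL=0 FR=5 RL=6 RR=4

duty β = stance ticks per leg = 5
FL: stance ticks = 5; W→S at t=0 → φ=0
FR: stance ticks = 5; W→S at t=3 → φ=5
RL: stance ticks = 5; W→S at t=2 → φ=6
RR: stance ticks = 5; W→S at t=4 → φ=4


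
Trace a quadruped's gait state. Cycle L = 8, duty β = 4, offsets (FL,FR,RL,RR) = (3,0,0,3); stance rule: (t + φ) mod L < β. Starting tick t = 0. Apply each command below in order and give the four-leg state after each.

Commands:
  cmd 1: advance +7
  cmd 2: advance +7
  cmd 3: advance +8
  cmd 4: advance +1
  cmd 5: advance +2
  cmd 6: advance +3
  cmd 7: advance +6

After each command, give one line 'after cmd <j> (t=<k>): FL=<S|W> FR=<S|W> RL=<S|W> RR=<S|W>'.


after cmd 1 (t=7): FL=S FR=W RL=W RR=S
after cmd 2 (t=14): FL=S FR=W RL=W RR=S
after cmd 3 (t=22): FL=S FR=W RL=W RR=S
after cmd 4 (t=23): FL=S FR=W RL=W RR=S
after cmd 5 (t=25): FL=W FR=S RL=S RR=W
after cmd 6 (t=28): FL=W FR=W RL=W RR=W
after cmd 7 (t=34): FL=W FR=S RL=S RR=W

start t=0: FL=S FR=S RL=S RR=S
cmd 1: advance +7 → t=7, phase=(2,7,7,2) → FL=S FR=W RL=W RR=S
cmd 2: advance +7 → t=14, phase=(1,6,6,1) → FL=S FR=W RL=W RR=S
cmd 3: advance +8 → t=22, phase=(1,6,6,1) → FL=S FR=W RL=W RR=S
cmd 4: advance +1 → t=23, phase=(2,7,7,2) → FL=S FR=W RL=W RR=S
cmd 5: advance +2 → t=25, phase=(4,1,1,4) → FL=W FR=S RL=S RR=W
cmd 6: advance +3 → t=28, phase=(7,4,4,7) → FL=W FR=W RL=W RR=W
cmd 7: advance +6 → t=34, phase=(5,2,2,5) → FL=W FR=S RL=S RR=W


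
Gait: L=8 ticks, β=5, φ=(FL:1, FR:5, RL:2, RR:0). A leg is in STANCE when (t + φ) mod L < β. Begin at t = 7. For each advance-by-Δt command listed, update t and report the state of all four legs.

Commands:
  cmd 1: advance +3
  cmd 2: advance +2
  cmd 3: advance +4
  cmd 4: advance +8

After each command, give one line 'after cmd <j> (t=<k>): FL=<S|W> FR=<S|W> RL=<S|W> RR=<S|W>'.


after cmd 1 (t=10): FL=S FR=W RL=S RR=S
after cmd 2 (t=12): FL=W FR=S RL=W RR=S
after cmd 3 (t=16): FL=S FR=W RL=S RR=S
after cmd 4 (t=24): FL=S FR=W RL=S RR=S

start t=7: FL=S FR=S RL=S RR=W
cmd 1: advance +3 → t=10, phase=(3,7,4,2) → FL=S FR=W RL=S RR=S
cmd 2: advance +2 → t=12, phase=(5,1,6,4) → FL=W FR=S RL=W RR=S
cmd 3: advance +4 → t=16, phase=(1,5,2,0) → FL=S FR=W RL=S RR=S
cmd 4: advance +8 → t=24, phase=(1,5,2,0) → FL=S FR=W RL=S RR=S


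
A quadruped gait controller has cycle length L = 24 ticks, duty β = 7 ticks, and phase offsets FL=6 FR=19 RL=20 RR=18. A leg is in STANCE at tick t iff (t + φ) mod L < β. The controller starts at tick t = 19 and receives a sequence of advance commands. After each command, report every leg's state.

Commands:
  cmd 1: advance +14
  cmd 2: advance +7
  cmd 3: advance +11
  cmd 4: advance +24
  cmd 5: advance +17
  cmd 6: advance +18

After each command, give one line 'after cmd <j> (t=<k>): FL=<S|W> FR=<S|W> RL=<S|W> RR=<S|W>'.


start t=19: FL=S FR=W RL=W RR=W
cmd 1: advance +14 → t=33, phase=(15,4,5,3) → FL=W FR=S RL=S RR=S
cmd 2: advance +7 → t=40, phase=(22,11,12,10) → FL=W FR=W RL=W RR=W
cmd 3: advance +11 → t=51, phase=(9,22,23,21) → FL=W FR=W RL=W RR=W
cmd 4: advance +24 → t=75, phase=(9,22,23,21) → FL=W FR=W RL=W RR=W
cmd 5: advance +17 → t=92, phase=(2,15,16,14) → FL=S FR=W RL=W RR=W
cmd 6: advance +18 → t=110, phase=(20,9,10,8) → FL=W FR=W RL=W RR=W

after cmd 1 (t=33): FL=W FR=S RL=S RR=S
after cmd 2 (t=40): FL=W FR=W RL=W RR=W
after cmd 3 (t=51): FL=W FR=W RL=W RR=W
after cmd 4 (t=75): FL=W FR=W RL=W RR=W
after cmd 5 (t=92): FL=S FR=W RL=W RR=W
after cmd 6 (t=110): FL=W FR=W RL=W RR=W


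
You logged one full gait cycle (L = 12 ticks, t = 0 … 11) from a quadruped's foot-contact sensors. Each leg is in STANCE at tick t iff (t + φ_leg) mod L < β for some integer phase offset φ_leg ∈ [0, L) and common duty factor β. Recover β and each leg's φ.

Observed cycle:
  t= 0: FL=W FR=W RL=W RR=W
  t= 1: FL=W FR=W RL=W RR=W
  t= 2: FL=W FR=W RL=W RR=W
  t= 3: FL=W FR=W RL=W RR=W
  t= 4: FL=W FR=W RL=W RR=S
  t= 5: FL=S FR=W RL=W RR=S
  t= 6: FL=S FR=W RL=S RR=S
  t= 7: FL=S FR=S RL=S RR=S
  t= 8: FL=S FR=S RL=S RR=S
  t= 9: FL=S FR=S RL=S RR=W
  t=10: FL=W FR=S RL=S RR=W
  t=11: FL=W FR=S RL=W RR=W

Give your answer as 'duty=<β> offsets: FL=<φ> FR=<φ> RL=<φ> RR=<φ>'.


duty β = stance ticks per leg = 5
FL: stance ticks = 5; W→S at t=5 → φ=7
FR: stance ticks = 5; W→S at t=7 → φ=5
RL: stance ticks = 5; W→S at t=6 → φ=6
RR: stance ticks = 5; W→S at t=4 → φ=8

duty=5 offsets: FL=7 FR=5 RL=6 RR=8


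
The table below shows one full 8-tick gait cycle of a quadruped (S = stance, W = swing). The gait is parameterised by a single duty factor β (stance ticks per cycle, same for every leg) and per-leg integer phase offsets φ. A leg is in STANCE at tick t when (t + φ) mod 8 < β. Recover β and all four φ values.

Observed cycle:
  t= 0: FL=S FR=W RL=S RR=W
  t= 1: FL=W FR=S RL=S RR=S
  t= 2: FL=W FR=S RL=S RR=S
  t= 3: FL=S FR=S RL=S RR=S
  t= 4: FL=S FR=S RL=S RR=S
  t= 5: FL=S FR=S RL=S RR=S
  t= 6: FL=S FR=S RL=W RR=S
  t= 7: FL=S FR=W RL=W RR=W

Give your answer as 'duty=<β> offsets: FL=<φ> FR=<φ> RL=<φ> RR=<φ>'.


duty=6 offsets: FL=5 FR=7 RL=0 RR=7

duty β = stance ticks per leg = 6
FL: stance ticks = 6; W→S at t=3 → φ=5
FR: stance ticks = 6; W→S at t=1 → φ=7
RL: stance ticks = 6; W→S at t=0 → φ=0
RR: stance ticks = 6; W→S at t=1 → φ=7


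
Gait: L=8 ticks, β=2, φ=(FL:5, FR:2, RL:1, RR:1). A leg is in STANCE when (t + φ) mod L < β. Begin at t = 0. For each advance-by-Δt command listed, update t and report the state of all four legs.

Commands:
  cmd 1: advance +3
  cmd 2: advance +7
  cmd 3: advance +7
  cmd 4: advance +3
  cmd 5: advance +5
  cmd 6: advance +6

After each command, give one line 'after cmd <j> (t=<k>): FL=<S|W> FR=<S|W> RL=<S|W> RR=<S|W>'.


after cmd 1 (t=3): FL=S FR=W RL=W RR=W
after cmd 2 (t=10): FL=W FR=W RL=W RR=W
after cmd 3 (t=17): FL=W FR=W RL=W RR=W
after cmd 4 (t=20): FL=S FR=W RL=W RR=W
after cmd 5 (t=25): FL=W FR=W RL=W RR=W
after cmd 6 (t=31): FL=W FR=S RL=S RR=S

start t=0: FL=W FR=W RL=S RR=S
cmd 1: advance +3 → t=3, phase=(0,5,4,4) → FL=S FR=W RL=W RR=W
cmd 2: advance +7 → t=10, phase=(7,4,3,3) → FL=W FR=W RL=W RR=W
cmd 3: advance +7 → t=17, phase=(6,3,2,2) → FL=W FR=W RL=W RR=W
cmd 4: advance +3 → t=20, phase=(1,6,5,5) → FL=S FR=W RL=W RR=W
cmd 5: advance +5 → t=25, phase=(6,3,2,2) → FL=W FR=W RL=W RR=W
cmd 6: advance +6 → t=31, phase=(4,1,0,0) → FL=W FR=S RL=S RR=S


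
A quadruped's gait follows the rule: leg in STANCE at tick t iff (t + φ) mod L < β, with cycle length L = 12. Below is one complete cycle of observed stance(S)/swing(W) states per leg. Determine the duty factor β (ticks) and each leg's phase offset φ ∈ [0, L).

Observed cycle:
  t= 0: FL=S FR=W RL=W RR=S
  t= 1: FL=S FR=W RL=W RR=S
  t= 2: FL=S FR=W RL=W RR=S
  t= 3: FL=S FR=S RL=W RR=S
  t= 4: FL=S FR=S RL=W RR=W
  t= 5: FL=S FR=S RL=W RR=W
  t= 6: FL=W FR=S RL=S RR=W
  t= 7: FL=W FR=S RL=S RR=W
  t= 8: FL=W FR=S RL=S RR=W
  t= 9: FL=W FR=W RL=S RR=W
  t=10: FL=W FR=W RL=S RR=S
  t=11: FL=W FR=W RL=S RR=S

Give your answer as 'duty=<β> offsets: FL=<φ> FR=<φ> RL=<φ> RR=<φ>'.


duty β = stance ticks per leg = 6
FL: stance ticks = 6; W→S at t=0 → φ=0
FR: stance ticks = 6; W→S at t=3 → φ=9
RL: stance ticks = 6; W→S at t=6 → φ=6
RR: stance ticks = 6; W→S at t=10 → φ=2

duty=6 offsets: FL=0 FR=9 RL=6 RR=2


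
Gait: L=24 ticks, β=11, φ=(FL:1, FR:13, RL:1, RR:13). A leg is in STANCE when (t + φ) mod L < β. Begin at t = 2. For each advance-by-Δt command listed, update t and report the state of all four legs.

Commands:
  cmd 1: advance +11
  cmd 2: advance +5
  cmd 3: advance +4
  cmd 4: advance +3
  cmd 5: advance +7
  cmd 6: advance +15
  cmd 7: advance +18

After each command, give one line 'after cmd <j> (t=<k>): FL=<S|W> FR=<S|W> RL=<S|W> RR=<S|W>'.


start t=2: FL=S FR=W RL=S RR=W
cmd 1: advance +11 → t=13, phase=(14,2,14,2) → FL=W FR=S RL=W RR=S
cmd 2: advance +5 → t=18, phase=(19,7,19,7) → FL=W FR=S RL=W RR=S
cmd 3: advance +4 → t=22, phase=(23,11,23,11) → FL=W FR=W RL=W RR=W
cmd 4: advance +3 → t=25, phase=(2,14,2,14) → FL=S FR=W RL=S RR=W
cmd 5: advance +7 → t=32, phase=(9,21,9,21) → FL=S FR=W RL=S RR=W
cmd 6: advance +15 → t=47, phase=(0,12,0,12) → FL=S FR=W RL=S RR=W
cmd 7: advance +18 → t=65, phase=(18,6,18,6) → FL=W FR=S RL=W RR=S

after cmd 1 (t=13): FL=W FR=S RL=W RR=S
after cmd 2 (t=18): FL=W FR=S RL=W RR=S
after cmd 3 (t=22): FL=W FR=W RL=W RR=W
after cmd 4 (t=25): FL=S FR=W RL=S RR=W
after cmd 5 (t=32): FL=S FR=W RL=S RR=W
after cmd 6 (t=47): FL=S FR=W RL=S RR=W
after cmd 7 (t=65): FL=W FR=S RL=W RR=S


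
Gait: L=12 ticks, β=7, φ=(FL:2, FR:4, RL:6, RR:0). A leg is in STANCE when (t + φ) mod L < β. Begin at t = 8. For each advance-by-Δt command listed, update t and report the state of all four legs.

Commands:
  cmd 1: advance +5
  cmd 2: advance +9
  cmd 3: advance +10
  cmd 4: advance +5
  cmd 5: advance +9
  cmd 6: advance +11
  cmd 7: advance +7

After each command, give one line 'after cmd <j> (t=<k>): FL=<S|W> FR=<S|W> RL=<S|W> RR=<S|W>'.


after cmd 1 (t=13): FL=S FR=S RL=W RR=S
after cmd 2 (t=22): FL=S FR=S RL=S RR=W
after cmd 3 (t=32): FL=W FR=S RL=S RR=W
after cmd 4 (t=37): FL=S FR=S RL=W RR=S
after cmd 5 (t=46): FL=S FR=S RL=S RR=W
after cmd 6 (t=57): FL=W FR=S RL=S RR=W
after cmd 7 (t=64): FL=S FR=W RL=W RR=S

start t=8: FL=W FR=S RL=S RR=W
cmd 1: advance +5 → t=13, phase=(3,5,7,1) → FL=S FR=S RL=W RR=S
cmd 2: advance +9 → t=22, phase=(0,2,4,10) → FL=S FR=S RL=S RR=W
cmd 3: advance +10 → t=32, phase=(10,0,2,8) → FL=W FR=S RL=S RR=W
cmd 4: advance +5 → t=37, phase=(3,5,7,1) → FL=S FR=S RL=W RR=S
cmd 5: advance +9 → t=46, phase=(0,2,4,10) → FL=S FR=S RL=S RR=W
cmd 6: advance +11 → t=57, phase=(11,1,3,9) → FL=W FR=S RL=S RR=W
cmd 7: advance +7 → t=64, phase=(6,8,10,4) → FL=S FR=W RL=W RR=S


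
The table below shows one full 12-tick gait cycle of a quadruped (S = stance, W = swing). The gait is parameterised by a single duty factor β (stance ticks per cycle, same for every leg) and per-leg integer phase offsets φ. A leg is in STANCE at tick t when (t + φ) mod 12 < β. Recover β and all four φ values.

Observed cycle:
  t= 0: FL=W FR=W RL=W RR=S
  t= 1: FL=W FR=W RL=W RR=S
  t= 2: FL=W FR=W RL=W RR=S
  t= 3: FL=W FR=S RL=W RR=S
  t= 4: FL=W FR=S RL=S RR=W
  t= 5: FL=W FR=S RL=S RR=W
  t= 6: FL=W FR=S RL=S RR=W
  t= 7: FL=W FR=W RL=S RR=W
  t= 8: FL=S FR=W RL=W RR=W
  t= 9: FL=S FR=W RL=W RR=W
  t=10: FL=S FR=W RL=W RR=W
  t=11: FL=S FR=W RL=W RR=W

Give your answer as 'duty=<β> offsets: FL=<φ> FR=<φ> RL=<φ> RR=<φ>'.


duty=4 offsets: FL=4 FR=9 RL=8 RR=0

duty β = stance ticks per leg = 4
FL: stance ticks = 4; W→S at t=8 → φ=4
FR: stance ticks = 4; W→S at t=3 → φ=9
RL: stance ticks = 4; W→S at t=4 → φ=8
RR: stance ticks = 4; W→S at t=0 → φ=0


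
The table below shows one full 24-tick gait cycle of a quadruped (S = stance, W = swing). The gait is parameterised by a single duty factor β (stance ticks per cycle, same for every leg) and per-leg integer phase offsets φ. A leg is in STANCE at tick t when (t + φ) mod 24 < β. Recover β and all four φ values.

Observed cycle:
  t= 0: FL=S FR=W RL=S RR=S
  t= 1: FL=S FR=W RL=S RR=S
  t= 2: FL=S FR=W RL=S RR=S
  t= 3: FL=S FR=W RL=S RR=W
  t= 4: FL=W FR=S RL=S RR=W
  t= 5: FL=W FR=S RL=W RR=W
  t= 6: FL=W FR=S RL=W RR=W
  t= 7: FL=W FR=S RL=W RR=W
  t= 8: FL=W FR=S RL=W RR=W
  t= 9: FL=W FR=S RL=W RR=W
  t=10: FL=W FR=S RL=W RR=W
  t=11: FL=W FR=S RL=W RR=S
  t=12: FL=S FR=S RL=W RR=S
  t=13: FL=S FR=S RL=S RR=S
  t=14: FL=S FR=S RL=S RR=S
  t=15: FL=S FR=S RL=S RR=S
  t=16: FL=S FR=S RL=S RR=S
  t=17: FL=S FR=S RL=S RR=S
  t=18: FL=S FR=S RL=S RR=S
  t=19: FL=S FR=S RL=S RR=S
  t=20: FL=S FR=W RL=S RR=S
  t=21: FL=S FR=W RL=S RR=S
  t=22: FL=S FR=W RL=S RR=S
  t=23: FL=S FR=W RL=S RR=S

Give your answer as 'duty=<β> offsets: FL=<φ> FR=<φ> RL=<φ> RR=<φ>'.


duty=16 offsets: FL=12 FR=20 RL=11 RR=13

duty β = stance ticks per leg = 16
FL: stance ticks = 16; W→S at t=12 → φ=12
FR: stance ticks = 16; W→S at t=4 → φ=20
RL: stance ticks = 16; W→S at t=13 → φ=11
RR: stance ticks = 16; W→S at t=11 → φ=13


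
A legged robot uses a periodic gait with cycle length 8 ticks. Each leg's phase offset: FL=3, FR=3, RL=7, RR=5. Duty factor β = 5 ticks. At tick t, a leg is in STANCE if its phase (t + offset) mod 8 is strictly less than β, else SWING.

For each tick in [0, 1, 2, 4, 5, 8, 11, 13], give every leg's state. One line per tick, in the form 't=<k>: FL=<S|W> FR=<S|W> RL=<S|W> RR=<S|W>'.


t=0: FL=S FR=S RL=W RR=W
t=1: FL=S FR=S RL=S RR=W
t=2: FL=W FR=W RL=S RR=W
t=4: FL=W FR=W RL=S RR=S
t=5: FL=S FR=S RL=S RR=S
t=8: FL=S FR=S RL=W RR=W
t=11: FL=W FR=W RL=S RR=S
t=13: FL=S FR=S RL=S RR=S

t=0: phase=(3,3,7,5) vs β=5 → FL=S FR=S RL=W RR=W
t=1: phase=(4,4,0,6) vs β=5 → FL=S FR=S RL=S RR=W
t=2: phase=(5,5,1,7) vs β=5 → FL=W FR=W RL=S RR=W
t=4: phase=(7,7,3,1) vs β=5 → FL=W FR=W RL=S RR=S
t=5: phase=(0,0,4,2) vs β=5 → FL=S FR=S RL=S RR=S
t=8: phase=(3,3,7,5) vs β=5 → FL=S FR=S RL=W RR=W
t=11: phase=(6,6,2,0) vs β=5 → FL=W FR=W RL=S RR=S
t=13: phase=(0,0,4,2) vs β=5 → FL=S FR=S RL=S RR=S


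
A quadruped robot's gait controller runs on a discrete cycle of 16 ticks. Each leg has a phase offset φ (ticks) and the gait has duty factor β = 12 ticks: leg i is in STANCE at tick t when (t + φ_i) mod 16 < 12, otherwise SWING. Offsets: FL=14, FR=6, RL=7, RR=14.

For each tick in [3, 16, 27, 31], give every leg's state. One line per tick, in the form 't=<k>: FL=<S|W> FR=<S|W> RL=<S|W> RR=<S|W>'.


t=3: FL=S FR=S RL=S RR=S
t=16: FL=W FR=S RL=S RR=W
t=27: FL=S FR=S RL=S RR=S
t=31: FL=W FR=S RL=S RR=W

t=3: phase=(1,9,10,1) vs β=12 → FL=S FR=S RL=S RR=S
t=16: phase=(14,6,7,14) vs β=12 → FL=W FR=S RL=S RR=W
t=27: phase=(9,1,2,9) vs β=12 → FL=S FR=S RL=S RR=S
t=31: phase=(13,5,6,13) vs β=12 → FL=W FR=S RL=S RR=W


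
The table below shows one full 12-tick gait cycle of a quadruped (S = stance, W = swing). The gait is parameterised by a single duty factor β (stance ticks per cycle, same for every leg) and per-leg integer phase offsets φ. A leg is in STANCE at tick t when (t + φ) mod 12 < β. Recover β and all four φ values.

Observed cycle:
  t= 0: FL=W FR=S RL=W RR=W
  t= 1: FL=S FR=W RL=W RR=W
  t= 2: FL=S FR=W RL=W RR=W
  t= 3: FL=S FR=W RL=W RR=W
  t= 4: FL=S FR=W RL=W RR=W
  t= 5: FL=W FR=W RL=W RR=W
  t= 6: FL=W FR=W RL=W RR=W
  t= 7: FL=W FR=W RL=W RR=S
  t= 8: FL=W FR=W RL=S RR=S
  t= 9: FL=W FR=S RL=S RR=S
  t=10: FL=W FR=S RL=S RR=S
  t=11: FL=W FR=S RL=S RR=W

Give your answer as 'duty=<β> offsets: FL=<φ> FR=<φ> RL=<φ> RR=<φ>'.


duty=4 offsets: FL=11 FR=3 RL=4 RR=5

duty β = stance ticks per leg = 4
FL: stance ticks = 4; W→S at t=1 → φ=11
FR: stance ticks = 4; W→S at t=9 → φ=3
RL: stance ticks = 4; W→S at t=8 → φ=4
RR: stance ticks = 4; W→S at t=7 → φ=5


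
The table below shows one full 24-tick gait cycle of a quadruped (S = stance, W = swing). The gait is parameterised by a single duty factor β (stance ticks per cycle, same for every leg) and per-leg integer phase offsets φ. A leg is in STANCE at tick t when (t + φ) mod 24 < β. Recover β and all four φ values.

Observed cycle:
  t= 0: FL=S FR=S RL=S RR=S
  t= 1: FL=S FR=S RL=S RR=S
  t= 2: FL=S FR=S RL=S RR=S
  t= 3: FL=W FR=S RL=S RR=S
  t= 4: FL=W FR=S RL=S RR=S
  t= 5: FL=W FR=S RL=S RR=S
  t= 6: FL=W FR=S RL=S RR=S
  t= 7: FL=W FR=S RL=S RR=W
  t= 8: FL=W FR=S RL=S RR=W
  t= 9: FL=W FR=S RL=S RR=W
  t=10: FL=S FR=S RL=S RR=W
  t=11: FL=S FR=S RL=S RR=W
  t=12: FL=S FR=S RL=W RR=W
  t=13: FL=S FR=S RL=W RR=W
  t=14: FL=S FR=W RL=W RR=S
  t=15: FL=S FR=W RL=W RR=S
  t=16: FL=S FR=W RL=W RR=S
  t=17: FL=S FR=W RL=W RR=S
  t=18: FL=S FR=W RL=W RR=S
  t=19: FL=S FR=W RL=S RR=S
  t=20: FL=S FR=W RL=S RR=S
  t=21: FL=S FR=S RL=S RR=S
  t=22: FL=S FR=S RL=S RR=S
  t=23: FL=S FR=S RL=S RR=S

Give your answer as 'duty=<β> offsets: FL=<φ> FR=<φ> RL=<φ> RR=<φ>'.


duty=17 offsets: FL=14 FR=3 RL=5 RR=10

duty β = stance ticks per leg = 17
FL: stance ticks = 17; W→S at t=10 → φ=14
FR: stance ticks = 17; W→S at t=21 → φ=3
RL: stance ticks = 17; W→S at t=19 → φ=5
RR: stance ticks = 17; W→S at t=14 → φ=10


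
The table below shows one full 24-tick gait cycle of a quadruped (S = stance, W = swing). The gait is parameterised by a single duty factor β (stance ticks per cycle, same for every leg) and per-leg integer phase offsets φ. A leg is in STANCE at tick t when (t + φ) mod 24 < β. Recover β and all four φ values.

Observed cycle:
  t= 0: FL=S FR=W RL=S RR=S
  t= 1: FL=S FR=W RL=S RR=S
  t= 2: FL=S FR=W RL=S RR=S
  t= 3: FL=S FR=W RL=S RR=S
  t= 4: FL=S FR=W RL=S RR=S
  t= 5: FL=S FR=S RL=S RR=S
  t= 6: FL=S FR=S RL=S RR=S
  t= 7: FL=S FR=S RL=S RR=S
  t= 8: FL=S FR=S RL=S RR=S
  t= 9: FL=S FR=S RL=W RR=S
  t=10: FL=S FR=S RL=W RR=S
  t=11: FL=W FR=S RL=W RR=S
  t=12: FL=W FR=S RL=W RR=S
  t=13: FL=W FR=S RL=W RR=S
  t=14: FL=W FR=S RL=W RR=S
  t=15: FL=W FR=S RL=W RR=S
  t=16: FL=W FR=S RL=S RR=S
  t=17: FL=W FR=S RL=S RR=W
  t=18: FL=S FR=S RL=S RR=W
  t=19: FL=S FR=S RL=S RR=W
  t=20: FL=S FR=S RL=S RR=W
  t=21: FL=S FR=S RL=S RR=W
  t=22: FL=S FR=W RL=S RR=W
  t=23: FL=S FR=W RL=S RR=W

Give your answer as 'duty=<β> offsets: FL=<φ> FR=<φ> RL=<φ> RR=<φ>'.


duty β = stance ticks per leg = 17
FL: stance ticks = 17; W→S at t=18 → φ=6
FR: stance ticks = 17; W→S at t=5 → φ=19
RL: stance ticks = 17; W→S at t=16 → φ=8
RR: stance ticks = 17; W→S at t=0 → φ=0

duty=17 offsets: FL=6 FR=19 RL=8 RR=0


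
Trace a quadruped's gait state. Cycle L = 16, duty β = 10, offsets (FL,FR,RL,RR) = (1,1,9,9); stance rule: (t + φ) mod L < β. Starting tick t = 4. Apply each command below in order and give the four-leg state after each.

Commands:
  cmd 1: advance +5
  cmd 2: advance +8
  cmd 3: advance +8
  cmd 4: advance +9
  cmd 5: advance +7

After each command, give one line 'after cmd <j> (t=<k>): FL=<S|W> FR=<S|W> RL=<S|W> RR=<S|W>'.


start t=4: FL=S FR=S RL=W RR=W
cmd 1: advance +5 → t=9, phase=(10,10,2,2) → FL=W FR=W RL=S RR=S
cmd 2: advance +8 → t=17, phase=(2,2,10,10) → FL=S FR=S RL=W RR=W
cmd 3: advance +8 → t=25, phase=(10,10,2,2) → FL=W FR=W RL=S RR=S
cmd 4: advance +9 → t=34, phase=(3,3,11,11) → FL=S FR=S RL=W RR=W
cmd 5: advance +7 → t=41, phase=(10,10,2,2) → FL=W FR=W RL=S RR=S

after cmd 1 (t=9): FL=W FR=W RL=S RR=S
after cmd 2 (t=17): FL=S FR=S RL=W RR=W
after cmd 3 (t=25): FL=W FR=W RL=S RR=S
after cmd 4 (t=34): FL=S FR=S RL=W RR=W
after cmd 5 (t=41): FL=W FR=W RL=S RR=S


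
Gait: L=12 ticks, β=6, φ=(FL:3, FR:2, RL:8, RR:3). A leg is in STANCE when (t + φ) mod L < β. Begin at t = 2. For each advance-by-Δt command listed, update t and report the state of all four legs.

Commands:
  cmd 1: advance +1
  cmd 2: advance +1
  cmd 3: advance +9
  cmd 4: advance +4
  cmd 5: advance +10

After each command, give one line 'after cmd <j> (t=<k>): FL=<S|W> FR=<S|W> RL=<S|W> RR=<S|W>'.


after cmd 1 (t=3): FL=W FR=S RL=W RR=W
after cmd 2 (t=4): FL=W FR=W RL=S RR=W
after cmd 3 (t=13): FL=S FR=S RL=W RR=S
after cmd 4 (t=17): FL=W FR=W RL=S RR=W
after cmd 5 (t=27): FL=W FR=S RL=W RR=W

start t=2: FL=S FR=S RL=W RR=S
cmd 1: advance +1 → t=3, phase=(6,5,11,6) → FL=W FR=S RL=W RR=W
cmd 2: advance +1 → t=4, phase=(7,6,0,7) → FL=W FR=W RL=S RR=W
cmd 3: advance +9 → t=13, phase=(4,3,9,4) → FL=S FR=S RL=W RR=S
cmd 4: advance +4 → t=17, phase=(8,7,1,8) → FL=W FR=W RL=S RR=W
cmd 5: advance +10 → t=27, phase=(6,5,11,6) → FL=W FR=S RL=W RR=W


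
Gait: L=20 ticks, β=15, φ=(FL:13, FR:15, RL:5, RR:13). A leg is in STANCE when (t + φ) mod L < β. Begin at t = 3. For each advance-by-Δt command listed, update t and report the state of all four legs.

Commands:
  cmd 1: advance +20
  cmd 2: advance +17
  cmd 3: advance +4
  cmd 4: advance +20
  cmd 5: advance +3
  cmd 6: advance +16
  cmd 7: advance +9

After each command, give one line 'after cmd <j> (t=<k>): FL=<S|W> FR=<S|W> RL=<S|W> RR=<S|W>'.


start t=3: FL=W FR=W RL=S RR=W
cmd 1: advance +20 → t=23, phase=(16,18,8,16) → FL=W FR=W RL=S RR=W
cmd 2: advance +17 → t=40, phase=(13,15,5,13) → FL=S FR=W RL=S RR=S
cmd 3: advance +4 → t=44, phase=(17,19,9,17) → FL=W FR=W RL=S RR=W
cmd 4: advance +20 → t=64, phase=(17,19,9,17) → FL=W FR=W RL=S RR=W
cmd 5: advance +3 → t=67, phase=(0,2,12,0) → FL=S FR=S RL=S RR=S
cmd 6: advance +16 → t=83, phase=(16,18,8,16) → FL=W FR=W RL=S RR=W
cmd 7: advance +9 → t=92, phase=(5,7,17,5) → FL=S FR=S RL=W RR=S

after cmd 1 (t=23): FL=W FR=W RL=S RR=W
after cmd 2 (t=40): FL=S FR=W RL=S RR=S
after cmd 3 (t=44): FL=W FR=W RL=S RR=W
after cmd 4 (t=64): FL=W FR=W RL=S RR=W
after cmd 5 (t=67): FL=S FR=S RL=S RR=S
after cmd 6 (t=83): FL=W FR=W RL=S RR=W
after cmd 7 (t=92): FL=S FR=S RL=W RR=S


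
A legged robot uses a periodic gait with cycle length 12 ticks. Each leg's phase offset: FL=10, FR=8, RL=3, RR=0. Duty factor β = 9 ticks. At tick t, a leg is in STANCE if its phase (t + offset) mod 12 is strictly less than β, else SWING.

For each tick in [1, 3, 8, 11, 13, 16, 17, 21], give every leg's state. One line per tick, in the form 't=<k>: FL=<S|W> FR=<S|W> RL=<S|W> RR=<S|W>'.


t=1: phase=(11,9,4,1) vs β=9 → FL=W FR=W RL=S RR=S
t=3: phase=(1,11,6,3) vs β=9 → FL=S FR=W RL=S RR=S
t=8: phase=(6,4,11,8) vs β=9 → FL=S FR=S RL=W RR=S
t=11: phase=(9,7,2,11) vs β=9 → FL=W FR=S RL=S RR=W
t=13: phase=(11,9,4,1) vs β=9 → FL=W FR=W RL=S RR=S
t=16: phase=(2,0,7,4) vs β=9 → FL=S FR=S RL=S RR=S
t=17: phase=(3,1,8,5) vs β=9 → FL=S FR=S RL=S RR=S
t=21: phase=(7,5,0,9) vs β=9 → FL=S FR=S RL=S RR=W

t=1: FL=W FR=W RL=S RR=S
t=3: FL=S FR=W RL=S RR=S
t=8: FL=S FR=S RL=W RR=S
t=11: FL=W FR=S RL=S RR=W
t=13: FL=W FR=W RL=S RR=S
t=16: FL=S FR=S RL=S RR=S
t=17: FL=S FR=S RL=S RR=S
t=21: FL=S FR=S RL=S RR=W


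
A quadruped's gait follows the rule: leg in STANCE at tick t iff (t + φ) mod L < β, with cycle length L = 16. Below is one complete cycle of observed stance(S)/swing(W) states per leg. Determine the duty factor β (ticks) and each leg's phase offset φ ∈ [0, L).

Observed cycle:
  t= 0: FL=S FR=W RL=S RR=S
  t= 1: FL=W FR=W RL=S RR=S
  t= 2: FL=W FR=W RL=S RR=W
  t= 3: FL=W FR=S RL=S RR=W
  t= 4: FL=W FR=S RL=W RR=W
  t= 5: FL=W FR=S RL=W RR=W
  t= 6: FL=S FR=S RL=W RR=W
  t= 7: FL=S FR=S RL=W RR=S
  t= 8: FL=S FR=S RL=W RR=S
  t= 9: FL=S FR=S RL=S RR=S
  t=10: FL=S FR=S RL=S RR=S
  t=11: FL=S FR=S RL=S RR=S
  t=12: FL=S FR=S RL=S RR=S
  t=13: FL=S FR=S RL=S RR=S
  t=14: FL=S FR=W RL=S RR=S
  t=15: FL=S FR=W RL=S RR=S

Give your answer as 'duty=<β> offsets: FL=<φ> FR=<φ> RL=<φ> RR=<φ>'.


duty=11 offsets: FL=10 FR=13 RL=7 RR=9

duty β = stance ticks per leg = 11
FL: stance ticks = 11; W→S at t=6 → φ=10
FR: stance ticks = 11; W→S at t=3 → φ=13
RL: stance ticks = 11; W→S at t=9 → φ=7
RR: stance ticks = 11; W→S at t=7 → φ=9


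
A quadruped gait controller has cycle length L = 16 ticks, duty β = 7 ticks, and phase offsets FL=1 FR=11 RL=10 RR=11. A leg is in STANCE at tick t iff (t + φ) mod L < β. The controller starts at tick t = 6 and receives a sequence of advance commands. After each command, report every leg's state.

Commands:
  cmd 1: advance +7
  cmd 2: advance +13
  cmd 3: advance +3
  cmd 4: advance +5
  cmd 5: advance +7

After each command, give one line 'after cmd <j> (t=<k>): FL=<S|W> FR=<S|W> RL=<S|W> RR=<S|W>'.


start t=6: FL=W FR=S RL=S RR=S
cmd 1: advance +7 → t=13, phase=(14,8,7,8) → FL=W FR=W RL=W RR=W
cmd 2: advance +13 → t=26, phase=(11,5,4,5) → FL=W FR=S RL=S RR=S
cmd 3: advance +3 → t=29, phase=(14,8,7,8) → FL=W FR=W RL=W RR=W
cmd 4: advance +5 → t=34, phase=(3,13,12,13) → FL=S FR=W RL=W RR=W
cmd 5: advance +7 → t=41, phase=(10,4,3,4) → FL=W FR=S RL=S RR=S

after cmd 1 (t=13): FL=W FR=W RL=W RR=W
after cmd 2 (t=26): FL=W FR=S RL=S RR=S
after cmd 3 (t=29): FL=W FR=W RL=W RR=W
after cmd 4 (t=34): FL=S FR=W RL=W RR=W
after cmd 5 (t=41): FL=W FR=S RL=S RR=S
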